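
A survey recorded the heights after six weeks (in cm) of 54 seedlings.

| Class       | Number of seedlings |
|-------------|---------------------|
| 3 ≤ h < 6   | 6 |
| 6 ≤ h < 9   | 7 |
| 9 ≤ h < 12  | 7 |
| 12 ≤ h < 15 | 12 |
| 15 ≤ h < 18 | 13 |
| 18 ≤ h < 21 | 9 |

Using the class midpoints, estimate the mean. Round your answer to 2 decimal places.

13.06

Midpoints: 4.5, 7.5, 10.5, 13.5, 16.5, 19.5
Σfm = 6×4.5 + 7×7.5 + 7×10.5 + 12×13.5 + 13×16.5 + 9×19.5 = 705
n = Σf = 54
Mean = 705 / 54 = 13.0556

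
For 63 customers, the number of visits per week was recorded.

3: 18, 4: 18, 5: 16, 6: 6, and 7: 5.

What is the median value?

4

Cumulative frequencies: 18, 36, 52, 58, 63
n = 63, so the median is the value in position (n+1)/2 = 32.
Position 32 falls at value 4.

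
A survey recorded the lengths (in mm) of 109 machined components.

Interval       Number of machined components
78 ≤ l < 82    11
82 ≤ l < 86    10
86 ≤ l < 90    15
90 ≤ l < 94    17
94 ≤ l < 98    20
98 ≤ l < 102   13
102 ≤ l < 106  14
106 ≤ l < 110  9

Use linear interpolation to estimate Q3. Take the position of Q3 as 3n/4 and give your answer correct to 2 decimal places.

Cumulative frequencies: 11, 21, 36, 53, 73, 86, 100, 109
n = 109; position = 3n/4 = 81.75.
This falls in the class 98 ≤ l < 102: L = 98, F = 73, f = 13, h = 4.
Upper quartile ≈ 98 + ((81.75 − 73) / 13) × 4 = 100.6923

100.69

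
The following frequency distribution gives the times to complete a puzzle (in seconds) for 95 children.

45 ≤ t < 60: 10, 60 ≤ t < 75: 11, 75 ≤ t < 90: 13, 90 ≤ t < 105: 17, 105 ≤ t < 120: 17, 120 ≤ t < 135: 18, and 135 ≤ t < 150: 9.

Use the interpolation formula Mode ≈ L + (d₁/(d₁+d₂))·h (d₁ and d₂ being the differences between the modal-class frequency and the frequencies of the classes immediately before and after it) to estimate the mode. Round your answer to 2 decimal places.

Modal class: 120 ≤ t < 135 (highest frequency 18).
d₁ = 18 − 17 = 1, d₂ = 18 − 9 = 9
Mode ≈ 120 + (1/(1+9)) × 15 = 120 + 1.5000 = 121.5000

121.50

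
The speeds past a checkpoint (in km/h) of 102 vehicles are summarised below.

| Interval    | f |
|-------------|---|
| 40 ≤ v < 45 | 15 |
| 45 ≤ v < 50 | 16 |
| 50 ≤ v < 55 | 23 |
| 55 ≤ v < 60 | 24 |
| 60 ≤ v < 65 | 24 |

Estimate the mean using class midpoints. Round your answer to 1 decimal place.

53.8

Midpoints: 42.5, 47.5, 52.5, 57.5, 62.5
Σfm = 15×42.5 + 16×47.5 + 23×52.5 + 24×57.5 + 24×62.5 = 5485
n = Σf = 102
Mean = 5485 / 102 = 53.7745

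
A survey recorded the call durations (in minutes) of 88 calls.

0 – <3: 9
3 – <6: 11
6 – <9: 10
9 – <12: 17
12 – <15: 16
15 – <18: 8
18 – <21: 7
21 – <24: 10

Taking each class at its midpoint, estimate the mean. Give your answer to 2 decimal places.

11.66

Midpoints: 1.5, 4.5, 7.5, 10.5, 13.5, 16.5, 19.5, 22.5
Σfm = 9×1.5 + 11×4.5 + 10×7.5 + 17×10.5 + 16×13.5 + 8×16.5 + 7×19.5 + 10×22.5 = 1026
n = Σf = 88
Mean = 1026 / 88 = 11.6591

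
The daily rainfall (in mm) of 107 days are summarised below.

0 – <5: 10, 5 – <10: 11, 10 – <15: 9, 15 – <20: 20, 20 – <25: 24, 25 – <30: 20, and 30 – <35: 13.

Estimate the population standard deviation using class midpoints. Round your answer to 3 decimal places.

Midpoints: 2.5, 7.5, 12.5, 17.5, 22.5, 27.5, 32.5
n = 107, Σfm = 2082.5, mean = 19.4626
Σfm² = 49218.75
Σf(m − x̄)² = Σfm² − (Σfm)²/n = 49218.75 − 2082.5²/107 = 8687.8505
Population variance = 8687.8505 / 107 = 81.1949
Standard deviation = √81.1949 = 9.0108

9.011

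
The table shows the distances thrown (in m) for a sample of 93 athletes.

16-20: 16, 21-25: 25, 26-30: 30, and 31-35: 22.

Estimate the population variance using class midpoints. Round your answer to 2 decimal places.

26.30

Midpoints: 18, 23, 28, 33
n = 93, Σfm = 2429, mean = 26.1183
Σfm² = 65887
Σf(m − x̄)² = Σfm² − (Σfm)²/n = 65887 − 2429²/93 = 2445.6989
Population variance = 2445.6989 / 93 = 26.2978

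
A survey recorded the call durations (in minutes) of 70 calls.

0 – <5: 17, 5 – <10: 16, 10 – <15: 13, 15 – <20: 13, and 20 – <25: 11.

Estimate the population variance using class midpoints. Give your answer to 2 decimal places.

49.21

Midpoints: 2.5, 7.5, 12.5, 17.5, 22.5
n = 70, Σfm = 800, mean = 11.4286
Σfm² = 12587.5
Σf(m − x̄)² = Σfm² − (Σfm)²/n = 12587.5 − 800²/70 = 3444.6429
Population variance = 3444.6429 / 70 = 49.2092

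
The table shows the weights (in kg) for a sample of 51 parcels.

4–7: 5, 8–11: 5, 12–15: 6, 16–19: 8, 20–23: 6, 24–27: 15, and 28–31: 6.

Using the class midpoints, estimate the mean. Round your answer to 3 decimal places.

Midpoints: 5.5, 9.5, 13.5, 17.5, 21.5, 25.5, 29.5
Σfm = 5×5.5 + 5×9.5 + 6×13.5 + 8×17.5 + 6×21.5 + 15×25.5 + 6×29.5 = 984.5
n = Σf = 51
Mean = 984.5 / 51 = 19.3039

19.304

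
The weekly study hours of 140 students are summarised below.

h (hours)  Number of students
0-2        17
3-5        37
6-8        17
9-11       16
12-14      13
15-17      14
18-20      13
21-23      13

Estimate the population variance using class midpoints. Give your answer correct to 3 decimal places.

45.726

Midpoints: 1, 4, 7, 10, 13, 16, 19, 22
n = 140, Σfm = 1370, mean = 9.7857
Σfm² = 19808
Σf(m − x̄)² = Σfm² − (Σfm)²/n = 19808 − 1370²/140 = 6401.5714
Population variance = 6401.5714 / 140 = 45.7255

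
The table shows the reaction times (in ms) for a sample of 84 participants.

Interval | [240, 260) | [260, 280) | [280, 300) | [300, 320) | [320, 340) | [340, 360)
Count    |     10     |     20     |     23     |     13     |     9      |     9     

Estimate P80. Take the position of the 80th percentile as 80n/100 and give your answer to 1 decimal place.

Cumulative frequencies: 10, 30, 53, 66, 75, 84
n = 84; position = 80n/100 = 67.2.
This falls in the class [320, 340): L = 320, F = 66, f = 9, h = 20.
80th percentile ≈ 320 + ((67.2 − 66) / 9) × 20 = 322.6667

322.7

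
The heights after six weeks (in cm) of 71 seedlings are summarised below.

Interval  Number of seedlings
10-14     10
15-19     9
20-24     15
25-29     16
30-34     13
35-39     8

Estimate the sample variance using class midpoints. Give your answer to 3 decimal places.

Midpoints: 12, 17, 22, 27, 32, 37
n = 71, Σfm = 1747, mean = 24.6056
Σfm² = 47229
Σf(m − x̄)² = Σfm² − (Σfm)²/n = 47229 − 1747²/71 = 4242.9577
Sample variance = 4242.9577 / 70 = 60.6137

60.614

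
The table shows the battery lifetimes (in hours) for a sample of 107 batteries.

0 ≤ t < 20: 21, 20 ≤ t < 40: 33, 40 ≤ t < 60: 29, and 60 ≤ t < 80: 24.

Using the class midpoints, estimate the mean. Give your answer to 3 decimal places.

40.467

Midpoints: 10, 30, 50, 70
Σfm = 21×10 + 33×30 + 29×50 + 24×70 = 4330
n = Σf = 107
Mean = 4330 / 107 = 40.4673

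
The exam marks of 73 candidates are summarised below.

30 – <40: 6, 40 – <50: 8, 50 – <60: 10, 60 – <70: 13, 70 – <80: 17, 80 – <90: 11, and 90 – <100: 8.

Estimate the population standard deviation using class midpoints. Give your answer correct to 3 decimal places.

Midpoints: 35, 45, 55, 65, 75, 85, 95
n = 73, Σfm = 4935, mean = 67.6027
Σfm² = 356025
Σf(m − x̄)² = Σfm² − (Σfm)²/n = 356025 − 4935²/73 = 22405.4795
Population variance = 22405.4795 / 73 = 306.9244
Standard deviation = √306.9244 = 17.5193

17.519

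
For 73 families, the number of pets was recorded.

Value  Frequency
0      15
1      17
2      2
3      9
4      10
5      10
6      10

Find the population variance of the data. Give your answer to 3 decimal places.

4.643

Values: 0, 1, 2, 3, 4, 5, 6
n = 73, Σfx = 198, mean = 2.7123
Σfx² = 876
Σf(x − x̄)² = Σfx² − (Σfx)²/n = 876 − 198²/73 = 338.9589
Population variance = 338.9589 / 73 = 4.6433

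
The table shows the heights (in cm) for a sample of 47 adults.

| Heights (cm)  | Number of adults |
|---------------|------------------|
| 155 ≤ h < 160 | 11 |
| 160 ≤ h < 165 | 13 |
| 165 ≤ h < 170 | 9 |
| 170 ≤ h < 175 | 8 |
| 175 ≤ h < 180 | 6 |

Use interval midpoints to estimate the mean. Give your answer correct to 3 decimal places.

Midpoints: 157.5, 162.5, 167.5, 172.5, 177.5
Σfm = 11×157.5 + 13×162.5 + 9×167.5 + 8×172.5 + 6×177.5 = 7797.5
n = Σf = 47
Mean = 7797.5 / 47 = 165.9043

165.904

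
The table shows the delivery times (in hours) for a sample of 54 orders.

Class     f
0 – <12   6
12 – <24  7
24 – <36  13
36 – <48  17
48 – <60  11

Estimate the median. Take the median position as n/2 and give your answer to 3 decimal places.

Cumulative frequencies: 6, 13, 26, 43, 54
n = 54; position = n/2 = 27.
This falls in the class 36 – <48: L = 36, F = 26, f = 17, h = 12.
Median ≈ 36 + ((27 − 26) / 17) × 12 = 36.7059

36.706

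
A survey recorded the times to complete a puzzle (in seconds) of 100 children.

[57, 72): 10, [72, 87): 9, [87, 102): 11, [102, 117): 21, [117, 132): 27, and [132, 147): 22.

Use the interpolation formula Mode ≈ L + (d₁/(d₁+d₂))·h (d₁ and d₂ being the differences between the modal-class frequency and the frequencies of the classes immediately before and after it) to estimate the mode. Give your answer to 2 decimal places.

125.18

Modal class: [117, 132) (highest frequency 27).
d₁ = 27 − 21 = 6, d₂ = 27 − 22 = 5
Mode ≈ 117 + (6/(6+5)) × 15 = 117 + 8.1818 = 125.1818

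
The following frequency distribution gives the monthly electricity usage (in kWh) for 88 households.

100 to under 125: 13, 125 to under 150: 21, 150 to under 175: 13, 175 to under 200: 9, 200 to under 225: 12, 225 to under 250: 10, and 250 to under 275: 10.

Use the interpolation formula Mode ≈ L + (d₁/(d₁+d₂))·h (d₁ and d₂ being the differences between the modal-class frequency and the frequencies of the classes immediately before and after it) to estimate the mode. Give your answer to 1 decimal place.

Modal class: 125 to under 150 (highest frequency 21).
d₁ = 21 − 13 = 8, d₂ = 21 − 13 = 8
Mode ≈ 125 + (8/(8+8)) × 25 = 125 + 12.5000 = 137.5000

137.5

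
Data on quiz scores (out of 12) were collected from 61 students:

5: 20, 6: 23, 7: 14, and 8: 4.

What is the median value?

Cumulative frequencies: 20, 43, 57, 61
n = 61, so the median is the value in position (n+1)/2 = 31.
Position 31 falls at value 6.

6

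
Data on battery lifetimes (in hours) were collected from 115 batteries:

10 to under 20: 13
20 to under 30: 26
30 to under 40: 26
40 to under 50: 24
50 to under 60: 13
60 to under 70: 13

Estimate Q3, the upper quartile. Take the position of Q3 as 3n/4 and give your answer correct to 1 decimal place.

48.9

Cumulative frequencies: 13, 39, 65, 89, 102, 115
n = 115; position = 3n/4 = 86.25.
This falls in the class 40 to under 50: L = 40, F = 65, f = 24, h = 10.
Upper quartile ≈ 40 + ((86.25 − 65) / 24) × 10 = 48.8542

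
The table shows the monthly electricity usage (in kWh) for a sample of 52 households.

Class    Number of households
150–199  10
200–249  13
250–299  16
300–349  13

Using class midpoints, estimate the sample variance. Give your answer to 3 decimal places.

2858.220

Midpoints: 174.5, 224.5, 274.5, 324.5
n = 52, Σfm = 13274, mean = 255.2692
Σfm² = 3534213
Σf(m − x̄)² = Σfm² − (Σfm)²/n = 3534213 − 13274²/52 = 145769.2308
Sample variance = 145769.2308 / 51 = 2858.2202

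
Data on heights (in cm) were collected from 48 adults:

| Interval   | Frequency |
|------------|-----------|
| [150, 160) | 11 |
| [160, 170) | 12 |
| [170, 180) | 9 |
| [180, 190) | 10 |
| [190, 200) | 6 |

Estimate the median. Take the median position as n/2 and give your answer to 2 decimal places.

171.11

Cumulative frequencies: 11, 23, 32, 42, 48
n = 48; position = n/2 = 24.
This falls in the class [170, 180): L = 170, F = 23, f = 9, h = 10.
Median ≈ 170 + ((24 − 23) / 9) × 10 = 171.1111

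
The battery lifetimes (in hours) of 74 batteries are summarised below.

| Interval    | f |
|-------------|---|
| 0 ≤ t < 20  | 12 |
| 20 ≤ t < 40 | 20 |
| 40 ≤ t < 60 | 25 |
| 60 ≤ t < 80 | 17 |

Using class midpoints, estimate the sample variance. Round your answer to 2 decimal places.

Midpoints: 10, 30, 50, 70
n = 74, Σfm = 3160, mean = 42.7027
Σfm² = 165000
Σf(m − x̄)² = Σfm² − (Σfm)²/n = 165000 − 3160²/74 = 30059.4595
Sample variance = 30059.4595 / 73 = 411.7734

411.77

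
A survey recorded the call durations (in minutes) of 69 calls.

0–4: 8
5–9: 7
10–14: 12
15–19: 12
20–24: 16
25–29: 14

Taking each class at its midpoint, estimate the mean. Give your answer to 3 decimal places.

16.565

Midpoints: 2, 7, 12, 17, 22, 27
Σfm = 8×2 + 7×7 + 12×12 + 12×17 + 16×22 + 14×27 = 1143
n = Σf = 69
Mean = 1143 / 69 = 16.5652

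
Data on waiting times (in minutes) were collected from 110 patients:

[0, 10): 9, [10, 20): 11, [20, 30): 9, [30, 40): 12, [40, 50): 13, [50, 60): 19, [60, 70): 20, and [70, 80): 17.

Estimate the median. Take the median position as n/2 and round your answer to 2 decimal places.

50.53

Cumulative frequencies: 9, 20, 29, 41, 54, 73, 93, 110
n = 110; position = n/2 = 55.
This falls in the class [50, 60): L = 50, F = 54, f = 19, h = 10.
Median ≈ 50 + ((55 − 54) / 19) × 10 = 50.5263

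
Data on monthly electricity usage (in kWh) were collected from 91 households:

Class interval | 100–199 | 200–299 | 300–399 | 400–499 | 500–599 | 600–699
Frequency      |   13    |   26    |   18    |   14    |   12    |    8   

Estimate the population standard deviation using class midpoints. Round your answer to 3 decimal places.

152.236

Midpoints: 149.5, 249.5, 349.5, 449.5, 549.5, 649.5
n = 91, Σfm = 32804.5, mean = 360.4890
Σfm² = 13934672.75
Σf(m − x̄)² = Σfm² − (Σfm)²/n = 13934672.75 − 32804.5²/91 = 2109010.9890
Population variance = 2109010.9890 / 91 = 23175.9449
Standard deviation = √23175.9449 = 152.2365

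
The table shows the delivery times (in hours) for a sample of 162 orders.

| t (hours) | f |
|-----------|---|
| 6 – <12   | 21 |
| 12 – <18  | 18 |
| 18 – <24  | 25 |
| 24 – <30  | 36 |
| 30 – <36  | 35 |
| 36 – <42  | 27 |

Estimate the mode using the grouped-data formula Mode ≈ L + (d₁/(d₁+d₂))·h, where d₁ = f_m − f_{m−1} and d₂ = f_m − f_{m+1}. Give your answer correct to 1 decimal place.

29.5

Modal class: 24 – <30 (highest frequency 36).
d₁ = 36 − 25 = 11, d₂ = 36 − 35 = 1
Mode ≈ 24 + (11/(11+1)) × 6 = 24 + 5.5000 = 29.5000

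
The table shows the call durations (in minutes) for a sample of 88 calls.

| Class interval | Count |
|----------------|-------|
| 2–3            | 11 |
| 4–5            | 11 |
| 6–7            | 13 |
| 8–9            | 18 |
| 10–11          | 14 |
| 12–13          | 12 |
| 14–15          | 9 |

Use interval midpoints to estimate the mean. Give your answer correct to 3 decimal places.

Midpoints: 2.5, 4.5, 6.5, 8.5, 10.5, 12.5, 14.5
Σfm = 11×2.5 + 11×4.5 + 13×6.5 + 18×8.5 + 14×10.5 + 12×12.5 + 9×14.5 = 742
n = Σf = 88
Mean = 742 / 88 = 8.4318

8.432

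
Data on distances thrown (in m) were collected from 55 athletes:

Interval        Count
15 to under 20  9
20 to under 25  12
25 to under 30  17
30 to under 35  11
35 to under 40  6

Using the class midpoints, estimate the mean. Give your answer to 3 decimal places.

26.864

Midpoints: 17.5, 22.5, 27.5, 32.5, 37.5
Σfm = 9×17.5 + 12×22.5 + 17×27.5 + 11×32.5 + 6×37.5 = 1477.5
n = Σf = 55
Mean = 1477.5 / 55 = 26.8636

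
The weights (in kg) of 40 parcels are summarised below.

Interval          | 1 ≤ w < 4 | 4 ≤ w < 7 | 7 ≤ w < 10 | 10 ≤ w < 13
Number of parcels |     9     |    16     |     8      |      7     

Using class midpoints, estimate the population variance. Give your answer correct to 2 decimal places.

9.17

Midpoints: 2.5, 5.5, 8.5, 11.5
n = 40, Σfm = 259, mean = 6.4750
Σfm² = 2044
Σf(m − x̄)² = Σfm² − (Σfm)²/n = 2044 − 259²/40 = 366.9750
Population variance = 366.9750 / 40 = 9.1744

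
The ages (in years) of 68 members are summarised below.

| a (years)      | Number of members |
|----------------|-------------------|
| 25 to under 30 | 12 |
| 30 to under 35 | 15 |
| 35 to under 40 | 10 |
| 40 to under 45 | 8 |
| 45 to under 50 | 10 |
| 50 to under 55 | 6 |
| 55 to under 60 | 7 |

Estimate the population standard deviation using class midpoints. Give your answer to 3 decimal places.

Midpoints: 27.5, 32.5, 37.5, 42.5, 47.5, 52.5, 57.5
n = 68, Σfm = 2725, mean = 40.0735
Σfm² = 115675
Σf(m − x̄)² = Σfm² − (Σfm)²/n = 115675 − 2725²/68 = 6474.6324
Population variance = 6474.6324 / 68 = 95.2152
Standard deviation = √95.2152 = 9.7578

9.758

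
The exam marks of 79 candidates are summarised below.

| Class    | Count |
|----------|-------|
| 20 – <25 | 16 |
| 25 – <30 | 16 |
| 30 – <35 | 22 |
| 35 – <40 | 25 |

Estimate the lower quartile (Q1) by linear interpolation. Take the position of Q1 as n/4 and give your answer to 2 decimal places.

Cumulative frequencies: 16, 32, 54, 79
n = 79; position = n/4 = 19.75.
This falls in the class 25 – <30: L = 25, F = 16, f = 16, h = 5.
Lower quartile ≈ 25 + ((19.75 − 16) / 16) × 5 = 26.1719

26.17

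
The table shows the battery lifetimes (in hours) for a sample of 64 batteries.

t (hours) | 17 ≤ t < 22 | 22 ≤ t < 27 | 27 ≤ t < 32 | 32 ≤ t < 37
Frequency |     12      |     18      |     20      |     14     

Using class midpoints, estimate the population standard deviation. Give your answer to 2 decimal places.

Midpoints: 19.5, 24.5, 29.5, 34.5
n = 64, Σfm = 1748, mean = 27.3125
Σfm² = 49436
Σf(m − x̄)² = Σfm² − (Σfm)²/n = 49436 − 1748²/64 = 1693.7500
Population variance = 1693.7500 / 64 = 26.4648
Standard deviation = √26.4648 = 5.1444

5.14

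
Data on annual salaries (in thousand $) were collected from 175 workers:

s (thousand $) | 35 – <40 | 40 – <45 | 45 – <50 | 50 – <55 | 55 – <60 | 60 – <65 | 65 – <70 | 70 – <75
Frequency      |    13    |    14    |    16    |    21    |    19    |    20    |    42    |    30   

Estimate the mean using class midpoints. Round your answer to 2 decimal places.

Midpoints: 37.5, 42.5, 47.5, 52.5, 57.5, 62.5, 67.5, 72.5
Σfm = 13×37.5 + 14×42.5 + 16×47.5 + 21×52.5 + 19×57.5 + 20×62.5 + 42×67.5 + 30×72.5 = 10297.5
n = Σf = 175
Mean = 10297.5 / 175 = 58.8429

58.84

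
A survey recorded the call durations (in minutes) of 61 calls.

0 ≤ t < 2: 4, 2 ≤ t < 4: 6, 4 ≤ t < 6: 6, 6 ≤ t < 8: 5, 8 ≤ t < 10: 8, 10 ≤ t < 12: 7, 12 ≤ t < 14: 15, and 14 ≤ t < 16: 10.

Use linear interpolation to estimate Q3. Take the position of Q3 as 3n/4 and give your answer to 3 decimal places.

13.300

Cumulative frequencies: 4, 10, 16, 21, 29, 36, 51, 61
n = 61; position = 3n/4 = 45.75.
This falls in the class 12 ≤ t < 14: L = 12, F = 36, f = 15, h = 2.
Upper quartile ≈ 12 + ((45.75 − 36) / 15) × 2 = 13.3000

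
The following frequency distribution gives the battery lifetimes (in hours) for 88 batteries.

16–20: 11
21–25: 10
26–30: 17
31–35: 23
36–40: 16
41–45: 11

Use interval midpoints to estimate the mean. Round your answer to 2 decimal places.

Midpoints: 18, 23, 28, 33, 38, 43
Σfm = 11×18 + 10×23 + 17×28 + 23×33 + 16×38 + 11×43 = 2744
n = Σf = 88
Mean = 2744 / 88 = 31.1818

31.18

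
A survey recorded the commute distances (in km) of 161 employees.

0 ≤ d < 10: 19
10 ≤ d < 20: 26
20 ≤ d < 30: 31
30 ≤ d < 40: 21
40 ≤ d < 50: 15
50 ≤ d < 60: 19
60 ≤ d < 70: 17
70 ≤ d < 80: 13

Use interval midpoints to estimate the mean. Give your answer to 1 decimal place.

Midpoints: 5, 15, 25, 35, 45, 55, 65, 75
Σfm = 19×5 + 26×15 + 31×25 + 21×35 + 15×45 + 19×55 + 17×65 + 13×75 = 5795
n = Σf = 161
Mean = 5795 / 161 = 35.9938

36.0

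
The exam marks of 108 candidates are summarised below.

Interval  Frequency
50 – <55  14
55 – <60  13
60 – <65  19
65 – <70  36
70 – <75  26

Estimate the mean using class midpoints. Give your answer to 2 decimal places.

64.68

Midpoints: 52.5, 57.5, 62.5, 67.5, 72.5
Σfm = 14×52.5 + 13×57.5 + 19×62.5 + 36×67.5 + 26×72.5 = 6985
n = Σf = 108
Mean = 6985 / 108 = 64.6759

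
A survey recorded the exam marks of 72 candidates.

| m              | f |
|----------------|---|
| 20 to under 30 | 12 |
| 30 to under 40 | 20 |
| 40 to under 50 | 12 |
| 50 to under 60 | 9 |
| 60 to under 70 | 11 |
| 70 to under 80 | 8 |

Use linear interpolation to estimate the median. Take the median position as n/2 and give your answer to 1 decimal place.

Cumulative frequencies: 12, 32, 44, 53, 64, 72
n = 72; position = n/2 = 36.
This falls in the class 40 to under 50: L = 40, F = 32, f = 12, h = 10.
Median ≈ 40 + ((36 − 32) / 12) × 10 = 43.3333

43.3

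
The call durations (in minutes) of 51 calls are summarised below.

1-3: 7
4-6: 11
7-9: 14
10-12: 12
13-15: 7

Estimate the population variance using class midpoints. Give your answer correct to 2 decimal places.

13.94

Midpoints: 2, 5, 8, 11, 14
n = 51, Σfm = 411, mean = 8.0588
Σfm² = 4023
Σf(m − x̄)² = Σfm² − (Σfm)²/n = 4023 − 411²/51 = 710.8235
Population variance = 710.8235 / 51 = 13.9377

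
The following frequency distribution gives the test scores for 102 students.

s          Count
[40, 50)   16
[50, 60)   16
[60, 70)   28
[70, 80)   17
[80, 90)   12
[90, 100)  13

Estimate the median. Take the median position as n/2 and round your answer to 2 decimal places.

66.79

Cumulative frequencies: 16, 32, 60, 77, 89, 102
n = 102; position = n/2 = 51.
This falls in the class [60, 70): L = 60, F = 32, f = 28, h = 10.
Median ≈ 60 + ((51 − 32) / 28) × 10 = 66.7857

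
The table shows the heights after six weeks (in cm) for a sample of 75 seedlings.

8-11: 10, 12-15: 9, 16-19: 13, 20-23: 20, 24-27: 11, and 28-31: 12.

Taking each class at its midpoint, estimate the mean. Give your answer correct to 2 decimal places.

20.11

Midpoints: 9.5, 13.5, 17.5, 21.5, 25.5, 29.5
Σfm = 10×9.5 + 9×13.5 + 13×17.5 + 20×21.5 + 11×25.5 + 12×29.5 = 1508.5
n = Σf = 75
Mean = 1508.5 / 75 = 20.1133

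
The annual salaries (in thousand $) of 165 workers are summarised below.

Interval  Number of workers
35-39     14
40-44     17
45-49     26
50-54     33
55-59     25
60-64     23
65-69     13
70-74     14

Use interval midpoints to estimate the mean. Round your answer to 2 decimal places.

Midpoints: 37, 42, 47, 52, 57, 62, 67, 72
Σfm = 14×37 + 17×42 + 26×47 + 33×52 + 25×57 + 23×62 + 13×67 + 14×72 = 8900
n = Σf = 165
Mean = 8900 / 165 = 53.9394

53.94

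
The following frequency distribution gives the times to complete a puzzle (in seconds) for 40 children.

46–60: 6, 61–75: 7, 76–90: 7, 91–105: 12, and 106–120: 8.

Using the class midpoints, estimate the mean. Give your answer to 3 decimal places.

Midpoints: 53, 68, 83, 98, 113
Σfm = 6×53 + 7×68 + 7×83 + 12×98 + 8×113 = 3455
n = Σf = 40
Mean = 3455 / 40 = 86.3750

86.375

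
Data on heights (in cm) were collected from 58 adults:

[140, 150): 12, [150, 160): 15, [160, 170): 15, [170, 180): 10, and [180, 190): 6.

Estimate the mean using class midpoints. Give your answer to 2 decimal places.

162.07

Midpoints: 145, 155, 165, 175, 185
Σfm = 12×145 + 15×155 + 15×165 + 10×175 + 6×185 = 9400
n = Σf = 58
Mean = 9400 / 58 = 162.0690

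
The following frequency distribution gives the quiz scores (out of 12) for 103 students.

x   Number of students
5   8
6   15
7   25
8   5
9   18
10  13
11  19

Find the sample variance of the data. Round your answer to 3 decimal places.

3.856

Values: 5, 6, 7, 8, 9, 10, 11
n = 103, Σfx = 846, mean = 8.2136
Σfx² = 7342
Σf(x − x̄)² = Σfx² − (Σfx)²/n = 7342 − 846²/103 = 393.3010
Sample variance = 393.3010 / 102 = 3.8559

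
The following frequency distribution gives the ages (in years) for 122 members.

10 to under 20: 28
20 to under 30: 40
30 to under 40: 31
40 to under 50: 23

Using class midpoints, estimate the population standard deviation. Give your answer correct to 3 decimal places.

10.375

Midpoints: 15, 25, 35, 45
n = 122, Σfm = 3540, mean = 29.0164
Σfm² = 115850
Σf(m − x̄)² = Σfm² − (Σfm)²/n = 115850 − 3540²/122 = 13131.9672
Population variance = 13131.9672 / 122 = 107.6391
Standard deviation = √107.6391 = 10.3749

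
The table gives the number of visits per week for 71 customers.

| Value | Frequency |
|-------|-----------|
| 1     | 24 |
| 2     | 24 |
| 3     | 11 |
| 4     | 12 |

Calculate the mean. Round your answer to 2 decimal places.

Values: 1, 2, 3, 4
Σfx = 24×1 + 24×2 + 11×3 + 12×4 = 153
n = Σf = 71
Mean = 153 / 71 = 2.1549

2.15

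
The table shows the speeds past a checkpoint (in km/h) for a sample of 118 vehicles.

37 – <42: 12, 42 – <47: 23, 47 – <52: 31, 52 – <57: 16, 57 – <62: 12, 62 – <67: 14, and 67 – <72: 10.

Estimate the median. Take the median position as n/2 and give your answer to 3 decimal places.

Cumulative frequencies: 12, 35, 66, 82, 94, 108, 118
n = 118; position = n/2 = 59.
This falls in the class 47 – <52: L = 47, F = 35, f = 31, h = 5.
Median ≈ 47 + ((59 − 35) / 31) × 5 = 50.8710

50.871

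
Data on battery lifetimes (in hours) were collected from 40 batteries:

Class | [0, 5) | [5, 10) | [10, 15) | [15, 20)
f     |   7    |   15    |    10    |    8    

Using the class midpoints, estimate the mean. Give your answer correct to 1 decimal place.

9.9

Midpoints: 2.5, 7.5, 12.5, 17.5
Σfm = 7×2.5 + 15×7.5 + 10×12.5 + 8×17.5 = 395
n = Σf = 40
Mean = 395 / 40 = 9.8750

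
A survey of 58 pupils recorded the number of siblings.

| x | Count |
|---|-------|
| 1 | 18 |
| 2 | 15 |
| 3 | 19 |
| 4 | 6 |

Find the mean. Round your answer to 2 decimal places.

2.22

Values: 1, 2, 3, 4
Σfx = 18×1 + 15×2 + 19×3 + 6×4 = 129
n = Σf = 58
Mean = 129 / 58 = 2.2241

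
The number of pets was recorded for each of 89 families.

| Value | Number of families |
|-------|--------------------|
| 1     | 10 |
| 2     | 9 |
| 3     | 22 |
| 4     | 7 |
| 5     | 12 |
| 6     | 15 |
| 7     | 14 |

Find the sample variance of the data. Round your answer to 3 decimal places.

Values: 1, 2, 3, 4, 5, 6, 7
n = 89, Σfx = 370, mean = 4.1573
Σfx² = 1882
Σf(x − x̄)² = Σfx² − (Σfx)²/n = 1882 − 370²/89 = 343.7978
Sample variance = 343.7978 / 88 = 3.9068

3.907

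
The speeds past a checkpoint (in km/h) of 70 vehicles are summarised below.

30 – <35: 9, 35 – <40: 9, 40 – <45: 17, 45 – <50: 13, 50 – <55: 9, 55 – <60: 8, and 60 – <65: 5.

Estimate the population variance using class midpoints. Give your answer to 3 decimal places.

Midpoints: 32.5, 37.5, 42.5, 47.5, 52.5, 57.5, 62.5
n = 70, Σfm = 3215, mean = 45.9286
Σfm² = 152987.5
Σf(m − x̄)² = Σfm² − (Σfm)²/n = 152987.5 − 3215²/70 = 5327.1429
Population variance = 5327.1429 / 70 = 76.1020

76.102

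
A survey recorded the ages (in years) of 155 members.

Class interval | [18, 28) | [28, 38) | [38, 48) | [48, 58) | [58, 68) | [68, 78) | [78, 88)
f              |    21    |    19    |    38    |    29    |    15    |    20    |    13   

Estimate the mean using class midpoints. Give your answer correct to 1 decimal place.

Midpoints: 23, 33, 43, 53, 63, 73, 83
Σfm = 21×23 + 19×33 + 38×43 + 29×53 + 15×63 + 20×73 + 13×83 = 7765
n = Σf = 155
Mean = 7765 / 155 = 50.0968

50.1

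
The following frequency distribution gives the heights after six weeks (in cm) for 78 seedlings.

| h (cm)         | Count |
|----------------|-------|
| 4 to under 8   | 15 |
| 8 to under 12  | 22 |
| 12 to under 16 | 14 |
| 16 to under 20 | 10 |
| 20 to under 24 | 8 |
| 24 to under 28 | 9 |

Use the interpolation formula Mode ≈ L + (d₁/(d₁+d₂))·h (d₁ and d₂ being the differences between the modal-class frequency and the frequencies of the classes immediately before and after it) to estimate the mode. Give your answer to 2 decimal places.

Modal class: 8 to under 12 (highest frequency 22).
d₁ = 22 − 15 = 7, d₂ = 22 − 14 = 8
Mode ≈ 8 + (7/(7+8)) × 4 = 8 + 1.8667 = 9.8667

9.87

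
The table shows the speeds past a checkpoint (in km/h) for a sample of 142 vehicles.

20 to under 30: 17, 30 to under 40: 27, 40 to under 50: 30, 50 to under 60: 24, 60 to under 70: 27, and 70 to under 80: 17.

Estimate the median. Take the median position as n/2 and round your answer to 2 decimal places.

49.00

Cumulative frequencies: 17, 44, 74, 98, 125, 142
n = 142; position = n/2 = 71.
This falls in the class 40 to under 50: L = 40, F = 44, f = 30, h = 10.
Median ≈ 40 + ((71 − 44) / 30) × 10 = 49.0000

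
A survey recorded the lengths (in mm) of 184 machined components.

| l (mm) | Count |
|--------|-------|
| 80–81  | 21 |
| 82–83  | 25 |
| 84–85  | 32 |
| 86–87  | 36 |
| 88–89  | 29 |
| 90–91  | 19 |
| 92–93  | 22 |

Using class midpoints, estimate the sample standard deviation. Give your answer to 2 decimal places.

3.69

Midpoints: 80.5, 82.5, 84.5, 86.5, 88.5, 90.5, 92.5
n = 184, Σfm = 15892, mean = 86.3696
Σfm² = 1375078
Σf(m − x̄)² = Σfm² − (Σfm)²/n = 1375078 − 15892²/184 = 2492.8696
Sample variance = 2492.8696 / 183 = 13.6222
Standard deviation = √13.6222 = 3.6908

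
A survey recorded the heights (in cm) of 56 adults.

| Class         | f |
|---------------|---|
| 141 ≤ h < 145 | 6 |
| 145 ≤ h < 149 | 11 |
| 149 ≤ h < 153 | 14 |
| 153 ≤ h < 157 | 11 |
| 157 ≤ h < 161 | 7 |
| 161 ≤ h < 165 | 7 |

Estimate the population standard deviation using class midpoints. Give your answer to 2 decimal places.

Midpoints: 143, 147, 151, 155, 159, 163
n = 56, Σfm = 8548, mean = 152.6429
Σfm² = 1306832
Σf(m − x̄)² = Σfm² − (Σfm)²/n = 1306832 − 8548²/56 = 2040.8571
Population variance = 2040.8571 / 56 = 36.4439
Standard deviation = √36.4439 = 6.0369

6.04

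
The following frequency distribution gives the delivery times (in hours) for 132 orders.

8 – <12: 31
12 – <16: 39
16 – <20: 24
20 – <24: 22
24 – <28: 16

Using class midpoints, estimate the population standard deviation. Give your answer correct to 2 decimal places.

5.31

Midpoints: 10, 14, 18, 22, 26
n = 132, Σfm = 2188, mean = 16.5758
Σfm² = 39984
Σf(m − x̄)² = Σfm² − (Σfm)²/n = 39984 − 2188²/132 = 3716.2424
Population variance = 3716.2424 / 132 = 28.1534
Standard deviation = √28.1534 = 5.3060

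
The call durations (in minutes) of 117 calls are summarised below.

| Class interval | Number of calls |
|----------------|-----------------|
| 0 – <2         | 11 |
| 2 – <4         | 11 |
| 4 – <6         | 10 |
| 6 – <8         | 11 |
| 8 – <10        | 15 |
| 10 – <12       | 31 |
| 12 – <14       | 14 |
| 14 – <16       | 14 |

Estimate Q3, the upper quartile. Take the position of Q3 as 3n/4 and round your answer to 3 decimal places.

Cumulative frequencies: 11, 22, 32, 43, 58, 89, 103, 117
n = 117; position = 3n/4 = 87.75.
This falls in the class 10 – <12: L = 10, F = 58, f = 31, h = 2.
Upper quartile ≈ 10 + ((87.75 − 58) / 31) × 2 = 11.9194

11.919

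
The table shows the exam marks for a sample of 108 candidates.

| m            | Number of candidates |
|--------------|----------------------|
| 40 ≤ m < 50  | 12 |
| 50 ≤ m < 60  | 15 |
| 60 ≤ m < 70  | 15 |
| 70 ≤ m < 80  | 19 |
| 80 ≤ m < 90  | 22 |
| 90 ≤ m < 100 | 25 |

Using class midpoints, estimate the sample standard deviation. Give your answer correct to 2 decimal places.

Midpoints: 45, 55, 65, 75, 85, 95
n = 108, Σfm = 8010, mean = 74.1667
Σfm² = 624500
Σf(m − x̄)² = Σfm² − (Σfm)²/n = 624500 − 8010²/108 = 30425.0000
Sample variance = 30425.0000 / 107 = 284.3458
Standard deviation = √284.3458 = 16.8626

16.86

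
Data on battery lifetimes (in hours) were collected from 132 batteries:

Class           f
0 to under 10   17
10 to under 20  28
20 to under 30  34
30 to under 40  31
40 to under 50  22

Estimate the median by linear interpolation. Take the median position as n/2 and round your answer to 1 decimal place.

26.2

Cumulative frequencies: 17, 45, 79, 110, 132
n = 132; position = n/2 = 66.
This falls in the class 20 to under 30: L = 20, F = 45, f = 34, h = 10.
Median ≈ 20 + ((66 − 45) / 34) × 10 = 26.1765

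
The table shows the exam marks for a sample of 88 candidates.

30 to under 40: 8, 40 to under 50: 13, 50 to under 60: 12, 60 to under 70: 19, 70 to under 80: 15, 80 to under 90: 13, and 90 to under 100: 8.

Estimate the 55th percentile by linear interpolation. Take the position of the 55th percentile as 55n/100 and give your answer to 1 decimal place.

68.1

Cumulative frequencies: 8, 21, 33, 52, 67, 80, 88
n = 88; position = 55n/100 = 48.4.
This falls in the class 60 to under 70: L = 60, F = 33, f = 19, h = 10.
55th percentile ≈ 60 + ((48.4 − 33) / 19) × 10 = 68.1053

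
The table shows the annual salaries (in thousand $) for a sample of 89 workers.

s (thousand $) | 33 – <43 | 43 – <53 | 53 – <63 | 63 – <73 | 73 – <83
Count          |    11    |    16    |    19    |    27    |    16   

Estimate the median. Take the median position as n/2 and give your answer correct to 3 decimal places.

62.211

Cumulative frequencies: 11, 27, 46, 73, 89
n = 89; position = n/2 = 44.5.
This falls in the class 53 – <63: L = 53, F = 27, f = 19, h = 10.
Median ≈ 53 + ((44.5 − 27) / 19) × 10 = 62.2105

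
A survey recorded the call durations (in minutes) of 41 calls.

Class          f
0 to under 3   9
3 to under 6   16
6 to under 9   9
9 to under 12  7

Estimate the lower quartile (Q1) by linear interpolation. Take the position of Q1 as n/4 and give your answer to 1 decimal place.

3.2

Cumulative frequencies: 9, 25, 34, 41
n = 41; position = n/4 = 10.25.
This falls in the class 3 to under 6: L = 3, F = 9, f = 16, h = 3.
Lower quartile ≈ 3 + ((10.25 − 9) / 16) × 3 = 3.2344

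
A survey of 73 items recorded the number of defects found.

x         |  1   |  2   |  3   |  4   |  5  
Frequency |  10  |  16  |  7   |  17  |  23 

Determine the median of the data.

4

Cumulative frequencies: 10, 26, 33, 50, 73
n = 73, so the median is the value in position (n+1)/2 = 37.
Position 37 falls at value 4.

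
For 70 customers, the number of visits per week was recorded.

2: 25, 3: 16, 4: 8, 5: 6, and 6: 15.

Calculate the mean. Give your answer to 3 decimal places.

3.571

Values: 2, 3, 4, 5, 6
Σfx = 25×2 + 16×3 + 8×4 + 6×5 + 15×6 = 250
n = Σf = 70
Mean = 250 / 70 = 3.5714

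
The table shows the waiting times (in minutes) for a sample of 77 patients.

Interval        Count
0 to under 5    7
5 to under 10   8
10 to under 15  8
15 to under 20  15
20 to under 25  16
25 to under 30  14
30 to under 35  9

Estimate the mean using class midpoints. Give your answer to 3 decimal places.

19.188

Midpoints: 2.5, 7.5, 12.5, 17.5, 22.5, 27.5, 32.5
Σfm = 7×2.5 + 8×7.5 + 8×12.5 + 15×17.5 + 16×22.5 + 14×27.5 + 9×32.5 = 1477.5
n = Σf = 77
Mean = 1477.5 / 77 = 19.1883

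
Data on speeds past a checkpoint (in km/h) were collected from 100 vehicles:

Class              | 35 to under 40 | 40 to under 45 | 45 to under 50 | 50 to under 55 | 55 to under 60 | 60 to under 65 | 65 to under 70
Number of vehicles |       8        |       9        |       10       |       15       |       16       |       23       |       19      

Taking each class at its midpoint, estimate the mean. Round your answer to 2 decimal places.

Midpoints: 37.5, 42.5, 47.5, 52.5, 57.5, 62.5, 67.5
Σfm = 8×37.5 + 9×42.5 + 10×47.5 + 15×52.5 + 16×57.5 + 23×62.5 + 19×67.5 = 5585
n = Σf = 100
Mean = 5585 / 100 = 55.8500

55.85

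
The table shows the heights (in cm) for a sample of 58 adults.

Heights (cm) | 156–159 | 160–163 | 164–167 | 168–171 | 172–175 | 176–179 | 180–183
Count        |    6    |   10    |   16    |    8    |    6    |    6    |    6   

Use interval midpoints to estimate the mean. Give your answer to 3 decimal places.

168.259

Midpoints: 157.5, 161.5, 165.5, 169.5, 173.5, 177.5, 181.5
Σfm = 6×157.5 + 10×161.5 + 16×165.5 + 8×169.5 + 6×173.5 + 6×177.5 + 6×181.5 = 9759
n = Σf = 58
Mean = 9759 / 58 = 168.2586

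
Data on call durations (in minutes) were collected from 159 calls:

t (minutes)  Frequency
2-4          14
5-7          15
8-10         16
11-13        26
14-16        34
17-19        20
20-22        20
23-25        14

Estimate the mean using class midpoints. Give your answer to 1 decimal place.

Midpoints: 3, 6, 9, 12, 15, 18, 21, 24
Σfm = 14×3 + 15×6 + 16×9 + 26×12 + 34×15 + 20×18 + 20×21 + 14×24 = 2214
n = Σf = 159
Mean = 2214 / 159 = 13.9245

13.9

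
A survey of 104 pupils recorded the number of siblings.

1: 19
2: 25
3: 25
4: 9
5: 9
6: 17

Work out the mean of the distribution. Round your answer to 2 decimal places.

Values: 1, 2, 3, 4, 5, 6
Σfx = 19×1 + 25×2 + 25×3 + 9×4 + 9×5 + 17×6 = 327
n = Σf = 104
Mean = 327 / 104 = 3.1442

3.14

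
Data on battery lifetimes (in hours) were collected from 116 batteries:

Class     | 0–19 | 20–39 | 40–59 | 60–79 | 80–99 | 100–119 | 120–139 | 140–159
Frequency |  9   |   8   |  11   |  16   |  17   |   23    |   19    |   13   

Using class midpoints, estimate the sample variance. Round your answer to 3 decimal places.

1711.184

Midpoints: 9.5, 29.5, 49.5, 69.5, 89.5, 109.5, 129.5, 149.5
n = 116, Σfm = 10422, mean = 89.8448
Σfm² = 1133149
Σf(m − x̄)² = Σfm² − (Σfm)²/n = 1133149 − 10422²/116 = 196786.2069
Sample variance = 196786.2069 / 115 = 1711.1844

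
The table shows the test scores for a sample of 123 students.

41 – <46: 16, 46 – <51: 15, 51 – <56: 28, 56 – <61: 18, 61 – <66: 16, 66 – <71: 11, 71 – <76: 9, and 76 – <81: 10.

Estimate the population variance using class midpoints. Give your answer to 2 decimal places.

Midpoints: 43.5, 48.5, 53.5, 58.5, 63.5, 68.5, 73.5, 78.5
n = 123, Σfm = 7190.5, mean = 58.4593
Σfm² = 433676.75
Σf(m − x̄)² = Σfm² − (Σfm)²/n = 433676.75 − 7190.5²/123 = 13324.7967
Population variance = 13324.7967 / 123 = 108.3317

108.33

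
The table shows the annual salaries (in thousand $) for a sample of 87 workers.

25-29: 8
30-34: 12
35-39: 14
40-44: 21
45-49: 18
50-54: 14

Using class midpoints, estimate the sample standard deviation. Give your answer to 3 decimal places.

7.721

Midpoints: 27, 32, 37, 42, 47, 52
n = 87, Σfm = 3574, mean = 41.0805
Σfm² = 151948
Σf(m − x̄)² = Σfm² − (Σfm)²/n = 151948 − 3574²/87 = 5126.4368
Sample variance = 5126.4368 / 86 = 59.6097
Standard deviation = √59.6097 = 7.7207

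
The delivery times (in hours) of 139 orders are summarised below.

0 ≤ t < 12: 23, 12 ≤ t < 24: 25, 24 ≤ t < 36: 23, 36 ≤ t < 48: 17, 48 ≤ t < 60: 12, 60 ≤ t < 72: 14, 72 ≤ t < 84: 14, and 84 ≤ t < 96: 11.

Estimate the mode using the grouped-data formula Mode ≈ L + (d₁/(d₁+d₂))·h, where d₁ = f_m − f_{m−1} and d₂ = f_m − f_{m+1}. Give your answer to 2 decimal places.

18.00

Modal class: 12 ≤ t < 24 (highest frequency 25).
d₁ = 25 − 23 = 2, d₂ = 25 − 23 = 2
Mode ≈ 12 + (2/(2+2)) × 12 = 12 + 6.0000 = 18.0000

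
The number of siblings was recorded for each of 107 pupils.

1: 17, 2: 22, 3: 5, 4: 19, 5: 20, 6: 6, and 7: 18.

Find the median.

Cumulative frequencies: 17, 39, 44, 63, 83, 89, 107
n = 107, so the median is the value in position (n+1)/2 = 54.
Position 54 falls at value 4.

4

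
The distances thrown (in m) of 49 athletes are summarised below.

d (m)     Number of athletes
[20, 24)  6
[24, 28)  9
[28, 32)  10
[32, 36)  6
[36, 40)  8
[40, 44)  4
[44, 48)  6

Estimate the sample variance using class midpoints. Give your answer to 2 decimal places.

Midpoints: 22, 26, 30, 34, 38, 42, 46
n = 49, Σfm = 1618, mean = 33.0204
Σfm² = 56228
Σf(m − x̄)² = Σfm² − (Σfm)²/n = 56228 − 1618²/49 = 2800.9796
Sample variance = 2800.9796 / 48 = 58.3537

58.35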